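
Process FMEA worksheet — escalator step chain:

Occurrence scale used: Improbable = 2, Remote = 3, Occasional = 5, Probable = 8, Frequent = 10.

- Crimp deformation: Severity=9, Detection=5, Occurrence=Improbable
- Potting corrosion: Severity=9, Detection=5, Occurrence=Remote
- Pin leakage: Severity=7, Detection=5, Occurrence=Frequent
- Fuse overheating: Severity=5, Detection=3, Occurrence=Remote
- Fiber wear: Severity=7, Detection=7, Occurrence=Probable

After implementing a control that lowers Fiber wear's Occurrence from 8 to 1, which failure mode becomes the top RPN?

Pin leakage

RPN = Severity × Occurrence × Detection:
  Crimp deformation: 9 × 2 × 5 = 90
  Potting corrosion: 9 × 3 × 5 = 135
  Pin leakage: 7 × 10 × 5 = 350
  Fuse overheating: 5 × 3 × 3 = 45
  Fiber wear: 7 × 8 × 7 = 392
After action: Fiber wear → 7 × 1 × 7 = 49.
Revised RPNs: Pin leakage=350, Potting corrosion=135, Crimp deformation=90, Fiber wear=49, Fuse overheating=45.
Highest is now Pin leakage (350).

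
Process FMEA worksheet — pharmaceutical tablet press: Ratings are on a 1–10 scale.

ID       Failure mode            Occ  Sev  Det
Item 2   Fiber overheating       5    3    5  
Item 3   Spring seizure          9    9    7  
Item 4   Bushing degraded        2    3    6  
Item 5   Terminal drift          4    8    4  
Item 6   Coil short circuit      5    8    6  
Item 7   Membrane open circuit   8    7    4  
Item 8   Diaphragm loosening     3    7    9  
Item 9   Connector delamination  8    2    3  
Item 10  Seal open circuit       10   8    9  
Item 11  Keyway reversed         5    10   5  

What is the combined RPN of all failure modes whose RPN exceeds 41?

2441

RPN = Severity × Occurrence × Detection:
  Item 2: 3 × 5 × 5 = 75
  Item 3: 9 × 9 × 7 = 567
  Item 4: 3 × 2 × 6 = 36
  Item 5: 8 × 4 × 4 = 128
  Item 6: 8 × 5 × 6 = 240
  Item 7: 7 × 8 × 4 = 224
  Item 8: 7 × 3 × 9 = 189
  Item 9: 2 × 8 × 3 = 48
  Item 10: 8 × 10 × 9 = 720
  Item 11: 10 × 5 × 5 = 250
RPN > 41: Item 2 (75), Item 3 (567), Item 5 (128), Item 6 (240), Item 7 (224), Item 8 (189), Item 9 (48), Item 10 (720), Item 11 (250).
Sum: 75 + 567 + 128 + 240 + 224 + 189 + 48 + 720 + 250 = 2441.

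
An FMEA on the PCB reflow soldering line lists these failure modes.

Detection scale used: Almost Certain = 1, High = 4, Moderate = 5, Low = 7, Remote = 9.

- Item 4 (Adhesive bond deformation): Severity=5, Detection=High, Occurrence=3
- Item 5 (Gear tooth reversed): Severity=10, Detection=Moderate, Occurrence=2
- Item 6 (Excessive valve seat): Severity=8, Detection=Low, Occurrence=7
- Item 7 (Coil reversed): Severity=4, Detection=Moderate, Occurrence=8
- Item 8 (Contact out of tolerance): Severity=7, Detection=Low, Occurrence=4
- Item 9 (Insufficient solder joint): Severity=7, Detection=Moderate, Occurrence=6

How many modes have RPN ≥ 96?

5

RPN = Severity × Occurrence × Detection:
  Item 4: 5 × 3 × 4 = 60
  Item 5: 10 × 2 × 5 = 100
  Item 6: 8 × 7 × 7 = 392
  Item 7: 4 × 8 × 5 = 160
  Item 8: 7 × 4 × 7 = 196
  Item 9: 7 × 6 × 5 = 210
Modes with RPN ≥ 96: Item 5 (100), Item 6 (392), Item 7 (160), Item 8 (196), Item 9 (210) → 5.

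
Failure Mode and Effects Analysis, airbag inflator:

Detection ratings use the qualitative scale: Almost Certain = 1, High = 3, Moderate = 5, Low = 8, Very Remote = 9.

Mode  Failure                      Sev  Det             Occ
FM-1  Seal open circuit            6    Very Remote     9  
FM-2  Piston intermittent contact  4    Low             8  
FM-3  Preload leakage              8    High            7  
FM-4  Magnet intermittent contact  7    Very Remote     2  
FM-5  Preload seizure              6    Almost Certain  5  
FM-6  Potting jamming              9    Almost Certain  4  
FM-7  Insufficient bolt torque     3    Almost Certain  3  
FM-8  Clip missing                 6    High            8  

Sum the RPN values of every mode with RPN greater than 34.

RPN = Severity × Occurrence × Detection:
  FM-1: 6 × 9 × 9 = 486
  FM-2: 4 × 8 × 8 = 256
  FM-3: 8 × 7 × 3 = 168
  FM-4: 7 × 2 × 9 = 126
  FM-5: 6 × 5 × 1 = 30
  FM-6: 9 × 4 × 1 = 36
  FM-7: 3 × 3 × 1 = 9
  FM-8: 6 × 8 × 3 = 144
RPN > 34: FM-1 (486), FM-2 (256), FM-3 (168), FM-4 (126), FM-6 (36), FM-8 (144).
Sum: 486 + 256 + 168 + 126 + 36 + 144 = 1216.

1216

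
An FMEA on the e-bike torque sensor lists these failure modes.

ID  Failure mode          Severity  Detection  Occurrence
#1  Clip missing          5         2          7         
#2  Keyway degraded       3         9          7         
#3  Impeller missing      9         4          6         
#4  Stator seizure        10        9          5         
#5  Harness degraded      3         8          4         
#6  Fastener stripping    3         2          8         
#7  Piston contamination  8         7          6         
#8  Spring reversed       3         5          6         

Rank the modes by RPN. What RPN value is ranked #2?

RPN = Severity × Occurrence × Detection:
  #1: 5 × 7 × 2 = 70
  #2: 3 × 7 × 9 = 189
  #3: 9 × 6 × 4 = 216
  #4: 10 × 5 × 9 = 450
  #5: 3 × 4 × 8 = 96
  #6: 3 × 8 × 2 = 48
  #7: 8 × 6 × 7 = 336
  #8: 3 × 6 × 5 = 90
Sorted descending: 450, 336, 216, 189, 96, 90, 70, 48.
The second-highest RPN is 336 (#7).

336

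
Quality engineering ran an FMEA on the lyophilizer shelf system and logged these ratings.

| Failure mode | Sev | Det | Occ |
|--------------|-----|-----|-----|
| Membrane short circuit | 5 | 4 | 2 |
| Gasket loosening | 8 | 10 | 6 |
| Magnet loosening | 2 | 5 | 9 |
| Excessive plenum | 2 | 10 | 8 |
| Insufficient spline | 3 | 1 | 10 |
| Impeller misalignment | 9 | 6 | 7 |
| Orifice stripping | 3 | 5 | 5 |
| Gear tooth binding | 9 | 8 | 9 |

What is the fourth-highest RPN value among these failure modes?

160

RPN = Severity × Occurrence × Detection:
  Membrane short circuit: 5 × 2 × 4 = 40
  Gasket loosening: 8 × 6 × 10 = 480
  Magnet loosening: 2 × 9 × 5 = 90
  Excessive plenum: 2 × 8 × 10 = 160
  Insufficient spline: 3 × 10 × 1 = 30
  Impeller misalignment: 9 × 7 × 6 = 378
  Orifice stripping: 3 × 5 × 5 = 75
  Gear tooth binding: 9 × 9 × 8 = 648
Sorted descending: 648, 480, 378, 160, 90, 75, 40, 30.
The fourth-highest RPN is 160 (Excessive plenum).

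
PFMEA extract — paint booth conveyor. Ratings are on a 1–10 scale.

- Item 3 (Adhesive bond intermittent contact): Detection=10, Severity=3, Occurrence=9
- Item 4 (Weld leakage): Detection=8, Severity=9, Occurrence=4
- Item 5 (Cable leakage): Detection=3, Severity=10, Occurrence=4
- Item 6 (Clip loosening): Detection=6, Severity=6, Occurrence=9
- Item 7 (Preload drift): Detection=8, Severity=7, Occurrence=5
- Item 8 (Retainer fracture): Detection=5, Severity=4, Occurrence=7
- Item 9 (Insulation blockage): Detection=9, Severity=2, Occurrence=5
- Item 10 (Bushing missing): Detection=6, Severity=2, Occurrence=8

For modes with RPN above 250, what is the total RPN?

RPN = Severity × Occurrence × Detection:
  Item 3: 3 × 9 × 10 = 270
  Item 4: 9 × 4 × 8 = 288
  Item 5: 10 × 4 × 3 = 120
  Item 6: 6 × 9 × 6 = 324
  Item 7: 7 × 5 × 8 = 280
  Item 8: 4 × 7 × 5 = 140
  Item 9: 2 × 5 × 9 = 90
  Item 10: 2 × 8 × 6 = 96
RPN > 250: Item 3 (270), Item 4 (288), Item 6 (324), Item 7 (280).
Sum: 270 + 288 + 324 + 280 = 1162.

1162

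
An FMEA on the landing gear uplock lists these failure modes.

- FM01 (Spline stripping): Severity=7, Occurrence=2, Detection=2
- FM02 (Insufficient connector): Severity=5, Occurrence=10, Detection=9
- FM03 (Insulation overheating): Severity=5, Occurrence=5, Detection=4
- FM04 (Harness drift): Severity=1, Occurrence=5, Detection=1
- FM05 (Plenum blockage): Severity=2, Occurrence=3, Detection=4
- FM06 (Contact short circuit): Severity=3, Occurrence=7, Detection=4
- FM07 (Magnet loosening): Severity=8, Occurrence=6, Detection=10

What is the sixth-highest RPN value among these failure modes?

RPN = Severity × Occurrence × Detection:
  FM01: 7 × 2 × 2 = 28
  FM02: 5 × 10 × 9 = 450
  FM03: 5 × 5 × 4 = 100
  FM04: 1 × 5 × 1 = 5
  FM05: 2 × 3 × 4 = 24
  FM06: 3 × 7 × 4 = 84
  FM07: 8 × 6 × 10 = 480
Sorted descending: 480, 450, 100, 84, 28, 24, 5.
The sixth-highest RPN is 24 (FM05).

24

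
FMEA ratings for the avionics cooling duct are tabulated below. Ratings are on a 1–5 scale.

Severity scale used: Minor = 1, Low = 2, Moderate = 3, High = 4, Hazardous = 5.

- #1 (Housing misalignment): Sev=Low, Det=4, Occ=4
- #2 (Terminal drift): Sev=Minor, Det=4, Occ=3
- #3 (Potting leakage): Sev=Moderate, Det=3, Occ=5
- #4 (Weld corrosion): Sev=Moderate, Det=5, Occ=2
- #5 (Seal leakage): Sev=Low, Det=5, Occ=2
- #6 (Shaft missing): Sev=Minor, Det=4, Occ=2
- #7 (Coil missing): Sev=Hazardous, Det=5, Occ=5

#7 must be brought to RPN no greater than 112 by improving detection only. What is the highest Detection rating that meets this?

#7: S=5, O=5, D=5 → current RPN = 125.
Fixed product = 25. Need 25 × D ≤ 112, so D ≤ 112/25 = 4.48.
Maximum integer Detection rating = 4 (gives RPN 100; D=5 would give 125 > 112).

4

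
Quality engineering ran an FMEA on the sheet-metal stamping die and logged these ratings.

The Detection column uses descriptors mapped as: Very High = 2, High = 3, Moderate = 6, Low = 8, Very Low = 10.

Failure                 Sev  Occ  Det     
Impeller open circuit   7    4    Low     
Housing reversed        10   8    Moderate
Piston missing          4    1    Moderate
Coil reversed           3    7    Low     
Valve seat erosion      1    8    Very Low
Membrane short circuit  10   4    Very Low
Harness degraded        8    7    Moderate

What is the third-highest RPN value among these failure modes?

RPN = Severity × Occurrence × Detection:
  Impeller open circuit: 7 × 4 × 8 = 224
  Housing reversed: 10 × 8 × 6 = 480
  Piston missing: 4 × 1 × 6 = 24
  Coil reversed: 3 × 7 × 8 = 168
  Valve seat erosion: 1 × 8 × 10 = 80
  Membrane short circuit: 10 × 4 × 10 = 400
  Harness degraded: 8 × 7 × 6 = 336
Sorted descending: 480, 400, 336, 224, 168, 80, 24.
The third-highest RPN is 336 (Harness degraded).

336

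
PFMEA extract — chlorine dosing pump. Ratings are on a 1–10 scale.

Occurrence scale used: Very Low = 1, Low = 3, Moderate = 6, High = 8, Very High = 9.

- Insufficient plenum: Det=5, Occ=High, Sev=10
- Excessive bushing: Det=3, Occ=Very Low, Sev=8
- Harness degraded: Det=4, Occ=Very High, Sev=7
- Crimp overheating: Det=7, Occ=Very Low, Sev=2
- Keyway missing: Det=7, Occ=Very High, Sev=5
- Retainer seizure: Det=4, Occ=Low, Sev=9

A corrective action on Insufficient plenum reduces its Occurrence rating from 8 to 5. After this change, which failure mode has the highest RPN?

Keyway missing

RPN = Severity × Occurrence × Detection:
  Insufficient plenum: 10 × 8 × 5 = 400
  Excessive bushing: 8 × 1 × 3 = 24
  Harness degraded: 7 × 9 × 4 = 252
  Crimp overheating: 2 × 1 × 7 = 14
  Keyway missing: 5 × 9 × 7 = 315
  Retainer seizure: 9 × 3 × 4 = 108
After action: Insufficient plenum → 10 × 5 × 5 = 250.
Revised RPNs: Keyway missing=315, Harness degraded=252, Insufficient plenum=250, Retainer seizure=108, Excessive bushing=24, Crimp overheating=14.
Highest is now Keyway missing (315).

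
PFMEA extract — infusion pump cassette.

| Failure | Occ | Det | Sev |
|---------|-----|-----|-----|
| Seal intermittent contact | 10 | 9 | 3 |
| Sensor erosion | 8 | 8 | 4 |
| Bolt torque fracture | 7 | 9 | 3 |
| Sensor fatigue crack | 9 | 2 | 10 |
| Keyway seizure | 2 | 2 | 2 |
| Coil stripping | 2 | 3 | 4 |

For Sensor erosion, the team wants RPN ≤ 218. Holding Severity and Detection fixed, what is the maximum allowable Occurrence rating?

6

Sensor erosion: S=4, O=8, D=8 → current RPN = 256.
Fixed product = 32. Need 32 × O ≤ 218, so O ≤ 218/32 = 6.81.
Maximum integer Occurrence rating = 6 (gives RPN 192; O=7 would give 224 > 218).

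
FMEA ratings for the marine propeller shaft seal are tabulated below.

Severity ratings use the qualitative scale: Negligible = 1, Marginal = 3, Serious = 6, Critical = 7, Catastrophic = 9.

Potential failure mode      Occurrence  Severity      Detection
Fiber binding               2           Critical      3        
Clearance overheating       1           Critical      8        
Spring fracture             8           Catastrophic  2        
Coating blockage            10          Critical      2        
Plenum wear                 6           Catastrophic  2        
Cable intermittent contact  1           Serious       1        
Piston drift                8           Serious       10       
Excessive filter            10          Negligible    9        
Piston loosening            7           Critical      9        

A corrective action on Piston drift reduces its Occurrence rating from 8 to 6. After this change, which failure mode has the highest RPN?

RPN = Severity × Occurrence × Detection:
  Fiber binding: 7 × 2 × 3 = 42
  Clearance overheating: 7 × 1 × 8 = 56
  Spring fracture: 9 × 8 × 2 = 144
  Coating blockage: 7 × 10 × 2 = 140
  Plenum wear: 9 × 6 × 2 = 108
  Cable intermittent contact: 6 × 1 × 1 = 6
  Piston drift: 6 × 8 × 10 = 480
  Excessive filter: 1 × 10 × 9 = 90
  Piston loosening: 7 × 7 × 9 = 441
After action: Piston drift → 6 × 6 × 10 = 360.
Revised RPNs: Piston loosening=441, Piston drift=360, Spring fracture=144, Coating blockage=140, Plenum wear=108, Excessive filter=90, Clearance overheating=56, Fiber binding=42, Cable intermittent contact=6.
Highest is now Piston loosening (441).

Piston loosening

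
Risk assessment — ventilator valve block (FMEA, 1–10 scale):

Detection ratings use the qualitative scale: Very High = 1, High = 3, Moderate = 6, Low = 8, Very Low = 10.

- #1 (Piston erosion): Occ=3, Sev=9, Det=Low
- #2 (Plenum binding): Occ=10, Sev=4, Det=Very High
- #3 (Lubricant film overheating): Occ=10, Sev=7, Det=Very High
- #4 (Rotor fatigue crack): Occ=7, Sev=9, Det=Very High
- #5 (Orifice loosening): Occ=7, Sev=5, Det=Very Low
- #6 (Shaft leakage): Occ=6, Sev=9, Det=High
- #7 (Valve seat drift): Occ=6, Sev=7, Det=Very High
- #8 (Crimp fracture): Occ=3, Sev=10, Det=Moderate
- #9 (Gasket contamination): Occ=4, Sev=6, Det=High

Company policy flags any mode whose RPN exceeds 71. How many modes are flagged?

RPN = Severity × Occurrence × Detection:
  #1: 9 × 3 × 8 = 216
  #2: 4 × 10 × 1 = 40
  #3: 7 × 10 × 1 = 70
  #4: 9 × 7 × 1 = 63
  #5: 5 × 7 × 10 = 350
  #6: 9 × 6 × 3 = 162
  #7: 7 × 6 × 1 = 42
  #8: 10 × 3 × 6 = 180
  #9: 6 × 4 × 3 = 72
Modes with RPN > 71: #1 (216), #5 (350), #6 (162), #8 (180), #9 (72) → 5.

5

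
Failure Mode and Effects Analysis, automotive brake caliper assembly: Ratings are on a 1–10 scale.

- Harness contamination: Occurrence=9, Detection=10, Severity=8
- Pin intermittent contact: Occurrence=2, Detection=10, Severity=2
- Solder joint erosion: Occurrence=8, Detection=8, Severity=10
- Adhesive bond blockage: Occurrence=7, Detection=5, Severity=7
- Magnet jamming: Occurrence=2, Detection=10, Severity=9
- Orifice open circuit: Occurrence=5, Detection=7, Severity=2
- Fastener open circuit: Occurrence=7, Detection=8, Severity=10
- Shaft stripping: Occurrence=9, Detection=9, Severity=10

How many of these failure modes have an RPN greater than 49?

7

RPN = Severity × Occurrence × Detection:
  Harness contamination: 8 × 9 × 10 = 720
  Pin intermittent contact: 2 × 2 × 10 = 40
  Solder joint erosion: 10 × 8 × 8 = 640
  Adhesive bond blockage: 7 × 7 × 5 = 245
  Magnet jamming: 9 × 2 × 10 = 180
  Orifice open circuit: 2 × 5 × 7 = 70
  Fastener open circuit: 10 × 7 × 8 = 560
  Shaft stripping: 10 × 9 × 9 = 810
Modes with RPN > 49: Harness contamination (720), Solder joint erosion (640), Adhesive bond blockage (245), Magnet jamming (180), Orifice open circuit (70), Fastener open circuit (560), Shaft stripping (810) → 7.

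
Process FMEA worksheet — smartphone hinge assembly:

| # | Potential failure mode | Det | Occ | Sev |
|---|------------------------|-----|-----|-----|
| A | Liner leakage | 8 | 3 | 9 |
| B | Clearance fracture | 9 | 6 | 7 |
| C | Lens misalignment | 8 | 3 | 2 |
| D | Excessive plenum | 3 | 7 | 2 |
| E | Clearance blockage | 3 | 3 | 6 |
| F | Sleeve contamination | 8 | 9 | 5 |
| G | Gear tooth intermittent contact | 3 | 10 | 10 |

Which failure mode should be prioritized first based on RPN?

RPN = Severity × Occurrence × Detection:
  A: 9 × 3 × 8 = 216
  B: 7 × 6 × 9 = 378
  C: 2 × 3 × 8 = 48
  D: 2 × 7 × 3 = 42
  E: 6 × 3 × 3 = 54
  F: 5 × 9 × 8 = 360
  G: 10 × 10 × 3 = 300
Highest RPN is 378 → B.

B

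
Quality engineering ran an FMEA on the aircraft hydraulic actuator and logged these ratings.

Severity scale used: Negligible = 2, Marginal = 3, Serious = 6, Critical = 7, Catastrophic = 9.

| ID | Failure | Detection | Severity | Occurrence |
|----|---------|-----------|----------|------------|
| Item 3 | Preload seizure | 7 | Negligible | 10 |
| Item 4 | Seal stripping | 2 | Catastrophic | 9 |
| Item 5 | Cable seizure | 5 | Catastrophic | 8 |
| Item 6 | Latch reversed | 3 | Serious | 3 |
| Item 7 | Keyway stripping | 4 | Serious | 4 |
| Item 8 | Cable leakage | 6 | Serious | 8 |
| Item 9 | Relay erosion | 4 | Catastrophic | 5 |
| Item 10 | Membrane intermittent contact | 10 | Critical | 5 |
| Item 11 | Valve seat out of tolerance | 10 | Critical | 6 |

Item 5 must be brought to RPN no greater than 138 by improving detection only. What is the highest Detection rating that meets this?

Item 5: S=9, O=8, D=5 → current RPN = 360.
Fixed product = 72. Need 72 × D ≤ 138, so D ≤ 138/72 = 1.92.
Maximum integer Detection rating = 1 (gives RPN 72; D=2 would give 144 > 138).

1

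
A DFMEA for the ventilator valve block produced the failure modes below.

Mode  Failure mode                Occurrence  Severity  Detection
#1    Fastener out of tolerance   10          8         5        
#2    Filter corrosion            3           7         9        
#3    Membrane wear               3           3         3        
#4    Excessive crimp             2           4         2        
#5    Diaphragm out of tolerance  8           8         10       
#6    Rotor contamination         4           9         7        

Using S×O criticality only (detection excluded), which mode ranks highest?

Criticality = Severity × Occurrence:
  #1: 8 × 10 = 80
  #2: 7 × 3 = 21
  #3: 3 × 3 = 9
  #4: 4 × 2 = 8
  #5: 8 × 8 = 64
  #6: 9 × 4 = 36
Highest criticality is 80 → #1.

#1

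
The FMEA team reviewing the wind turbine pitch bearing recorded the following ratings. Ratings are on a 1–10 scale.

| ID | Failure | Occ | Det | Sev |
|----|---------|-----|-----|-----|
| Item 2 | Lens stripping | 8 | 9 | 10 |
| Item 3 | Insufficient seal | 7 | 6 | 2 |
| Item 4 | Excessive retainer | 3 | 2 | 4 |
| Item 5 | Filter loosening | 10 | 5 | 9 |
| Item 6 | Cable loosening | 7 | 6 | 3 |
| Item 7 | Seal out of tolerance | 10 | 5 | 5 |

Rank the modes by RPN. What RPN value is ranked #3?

250

RPN = Severity × Occurrence × Detection:
  Item 2: 10 × 8 × 9 = 720
  Item 3: 2 × 7 × 6 = 84
  Item 4: 4 × 3 × 2 = 24
  Item 5: 9 × 10 × 5 = 450
  Item 6: 3 × 7 × 6 = 126
  Item 7: 5 × 10 × 5 = 250
Sorted descending: 720, 450, 250, 126, 84, 24.
The third-highest RPN is 250 (Item 7).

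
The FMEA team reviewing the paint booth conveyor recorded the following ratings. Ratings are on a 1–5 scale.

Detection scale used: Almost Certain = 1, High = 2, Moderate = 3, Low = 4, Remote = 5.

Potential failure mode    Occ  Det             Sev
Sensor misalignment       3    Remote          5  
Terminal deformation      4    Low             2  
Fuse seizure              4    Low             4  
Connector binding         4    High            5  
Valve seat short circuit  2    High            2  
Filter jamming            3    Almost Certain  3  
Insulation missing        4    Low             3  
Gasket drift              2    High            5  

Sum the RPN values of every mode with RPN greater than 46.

RPN = Severity × Occurrence × Detection:
  Sensor misalignment: 5 × 3 × 5 = 75
  Terminal deformation: 2 × 4 × 4 = 32
  Fuse seizure: 4 × 4 × 4 = 64
  Connector binding: 5 × 4 × 2 = 40
  Valve seat short circuit: 2 × 2 × 2 = 8
  Filter jamming: 3 × 3 × 1 = 9
  Insulation missing: 3 × 4 × 4 = 48
  Gasket drift: 5 × 2 × 2 = 20
RPN > 46: Sensor misalignment (75), Fuse seizure (64), Insulation missing (48).
Sum: 75 + 64 + 48 = 187.

187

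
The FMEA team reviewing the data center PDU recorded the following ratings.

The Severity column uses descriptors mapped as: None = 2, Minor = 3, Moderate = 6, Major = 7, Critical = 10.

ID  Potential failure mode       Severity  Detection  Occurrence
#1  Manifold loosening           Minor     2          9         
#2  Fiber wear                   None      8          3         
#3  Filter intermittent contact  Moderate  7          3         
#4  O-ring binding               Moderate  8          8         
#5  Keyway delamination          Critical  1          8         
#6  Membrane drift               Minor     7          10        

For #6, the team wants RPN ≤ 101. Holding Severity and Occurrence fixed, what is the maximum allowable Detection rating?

3

#6: S=3, O=10, D=7 → current RPN = 210.
Fixed product = 30. Need 30 × D ≤ 101, so D ≤ 101/30 = 3.37.
Maximum integer Detection rating = 3 (gives RPN 90; D=4 would give 120 > 101).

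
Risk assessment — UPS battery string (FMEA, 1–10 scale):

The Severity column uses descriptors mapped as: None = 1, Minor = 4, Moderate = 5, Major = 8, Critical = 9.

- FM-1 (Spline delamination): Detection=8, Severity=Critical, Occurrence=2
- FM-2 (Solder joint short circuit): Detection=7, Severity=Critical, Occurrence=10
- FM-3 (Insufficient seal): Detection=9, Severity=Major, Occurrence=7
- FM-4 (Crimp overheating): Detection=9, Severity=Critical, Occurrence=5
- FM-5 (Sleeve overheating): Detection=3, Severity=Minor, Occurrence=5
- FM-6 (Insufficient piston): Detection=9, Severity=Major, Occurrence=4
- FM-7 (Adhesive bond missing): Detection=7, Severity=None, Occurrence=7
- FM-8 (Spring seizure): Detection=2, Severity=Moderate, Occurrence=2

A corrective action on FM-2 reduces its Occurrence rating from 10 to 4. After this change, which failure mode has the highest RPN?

RPN = Severity × Occurrence × Detection:
  FM-1: 9 × 2 × 8 = 144
  FM-2: 9 × 10 × 7 = 630
  FM-3: 8 × 7 × 9 = 504
  FM-4: 9 × 5 × 9 = 405
  FM-5: 4 × 5 × 3 = 60
  FM-6: 8 × 4 × 9 = 288
  FM-7: 1 × 7 × 7 = 49
  FM-8: 5 × 2 × 2 = 20
After action: FM-2 → 9 × 4 × 7 = 252.
Revised RPNs: FM-3=504, FM-4=405, FM-6=288, FM-2=252, FM-1=144, FM-5=60, FM-7=49, FM-8=20.
Highest is now FM-3 (504).

FM-3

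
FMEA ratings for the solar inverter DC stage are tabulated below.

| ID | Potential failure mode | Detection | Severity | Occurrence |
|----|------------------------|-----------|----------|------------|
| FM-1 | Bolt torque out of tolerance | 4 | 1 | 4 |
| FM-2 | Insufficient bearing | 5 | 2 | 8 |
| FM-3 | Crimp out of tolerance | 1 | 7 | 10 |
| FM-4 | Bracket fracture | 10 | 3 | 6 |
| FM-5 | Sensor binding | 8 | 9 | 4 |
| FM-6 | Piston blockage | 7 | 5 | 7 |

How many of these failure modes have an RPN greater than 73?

RPN = Severity × Occurrence × Detection:
  FM-1: 1 × 4 × 4 = 16
  FM-2: 2 × 8 × 5 = 80
  FM-3: 7 × 10 × 1 = 70
  FM-4: 3 × 6 × 10 = 180
  FM-5: 9 × 4 × 8 = 288
  FM-6: 5 × 7 × 7 = 245
Modes with RPN > 73: FM-2 (80), FM-4 (180), FM-5 (288), FM-6 (245) → 4.

4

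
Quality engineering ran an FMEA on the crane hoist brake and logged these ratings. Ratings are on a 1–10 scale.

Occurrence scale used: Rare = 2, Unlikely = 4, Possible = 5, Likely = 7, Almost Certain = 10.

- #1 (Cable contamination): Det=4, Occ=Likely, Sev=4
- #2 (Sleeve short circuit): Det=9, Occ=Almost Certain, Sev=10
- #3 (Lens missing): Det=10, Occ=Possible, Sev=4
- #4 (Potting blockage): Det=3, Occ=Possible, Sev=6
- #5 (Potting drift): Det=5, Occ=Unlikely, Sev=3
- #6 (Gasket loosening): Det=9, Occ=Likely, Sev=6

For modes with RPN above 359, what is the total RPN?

1278

RPN = Severity × Occurrence × Detection:
  #1: 4 × 7 × 4 = 112
  #2: 10 × 10 × 9 = 900
  #3: 4 × 5 × 10 = 200
  #4: 6 × 5 × 3 = 90
  #5: 3 × 4 × 5 = 60
  #6: 6 × 7 × 9 = 378
RPN > 359: #2 (900), #6 (378).
Sum: 900 + 378 = 1278.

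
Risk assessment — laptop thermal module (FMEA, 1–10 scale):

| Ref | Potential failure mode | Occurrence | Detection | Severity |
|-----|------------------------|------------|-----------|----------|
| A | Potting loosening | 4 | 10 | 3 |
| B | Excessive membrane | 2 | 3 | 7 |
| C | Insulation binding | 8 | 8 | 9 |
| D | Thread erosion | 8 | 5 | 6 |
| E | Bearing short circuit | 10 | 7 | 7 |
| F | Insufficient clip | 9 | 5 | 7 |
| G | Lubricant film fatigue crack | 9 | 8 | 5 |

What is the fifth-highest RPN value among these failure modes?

RPN = Severity × Occurrence × Detection:
  A: 3 × 4 × 10 = 120
  B: 7 × 2 × 3 = 42
  C: 9 × 8 × 8 = 576
  D: 6 × 8 × 5 = 240
  E: 7 × 10 × 7 = 490
  F: 7 × 9 × 5 = 315
  G: 5 × 9 × 8 = 360
Sorted descending: 576, 490, 360, 315, 240, 120, 42.
The fifth-highest RPN is 240 (D).

240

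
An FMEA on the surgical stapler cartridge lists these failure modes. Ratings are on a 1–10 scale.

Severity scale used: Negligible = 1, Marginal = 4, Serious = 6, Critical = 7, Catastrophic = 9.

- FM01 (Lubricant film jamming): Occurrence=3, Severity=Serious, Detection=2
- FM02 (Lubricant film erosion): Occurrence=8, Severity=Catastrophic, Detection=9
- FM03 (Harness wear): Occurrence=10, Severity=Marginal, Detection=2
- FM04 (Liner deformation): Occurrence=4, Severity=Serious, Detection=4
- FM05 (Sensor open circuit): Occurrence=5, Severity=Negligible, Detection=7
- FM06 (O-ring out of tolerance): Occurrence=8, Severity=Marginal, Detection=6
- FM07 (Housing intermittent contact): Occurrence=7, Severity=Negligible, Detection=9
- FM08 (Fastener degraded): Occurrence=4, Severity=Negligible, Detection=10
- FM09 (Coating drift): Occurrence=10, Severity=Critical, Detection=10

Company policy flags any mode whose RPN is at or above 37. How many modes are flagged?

7

RPN = Severity × Occurrence × Detection:
  FM01: 6 × 3 × 2 = 36
  FM02: 9 × 8 × 9 = 648
  FM03: 4 × 10 × 2 = 80
  FM04: 6 × 4 × 4 = 96
  FM05: 1 × 5 × 7 = 35
  FM06: 4 × 8 × 6 = 192
  FM07: 1 × 7 × 9 = 63
  FM08: 1 × 4 × 10 = 40
  FM09: 7 × 10 × 10 = 700
Modes with RPN ≥ 37: FM02 (648), FM03 (80), FM04 (96), FM06 (192), FM07 (63), FM08 (40), FM09 (700) → 7.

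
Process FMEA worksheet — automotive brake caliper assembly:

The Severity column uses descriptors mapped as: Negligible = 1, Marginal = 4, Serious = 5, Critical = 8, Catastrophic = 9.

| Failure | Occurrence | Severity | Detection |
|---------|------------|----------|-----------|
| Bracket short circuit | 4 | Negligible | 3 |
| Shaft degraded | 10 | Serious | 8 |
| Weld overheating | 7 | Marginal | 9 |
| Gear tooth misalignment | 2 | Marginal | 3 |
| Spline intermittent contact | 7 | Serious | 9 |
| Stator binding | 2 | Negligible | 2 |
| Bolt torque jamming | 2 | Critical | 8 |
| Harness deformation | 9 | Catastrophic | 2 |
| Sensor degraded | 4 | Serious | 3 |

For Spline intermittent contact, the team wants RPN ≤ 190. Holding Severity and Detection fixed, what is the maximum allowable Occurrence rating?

4

Spline intermittent contact: S=5, O=7, D=9 → current RPN = 315.
Fixed product = 45. Need 45 × O ≤ 190, so O ≤ 190/45 = 4.22.
Maximum integer Occurrence rating = 4 (gives RPN 180; O=5 would give 225 > 190).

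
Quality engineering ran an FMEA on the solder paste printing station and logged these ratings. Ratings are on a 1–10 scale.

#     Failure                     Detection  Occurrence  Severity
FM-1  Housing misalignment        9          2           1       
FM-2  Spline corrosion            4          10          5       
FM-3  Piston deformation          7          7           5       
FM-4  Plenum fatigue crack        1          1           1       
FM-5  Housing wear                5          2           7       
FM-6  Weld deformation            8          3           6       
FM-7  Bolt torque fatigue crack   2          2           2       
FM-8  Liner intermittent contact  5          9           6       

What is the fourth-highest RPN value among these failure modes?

144

RPN = Severity × Occurrence × Detection:
  FM-1: 1 × 2 × 9 = 18
  FM-2: 5 × 10 × 4 = 200
  FM-3: 5 × 7 × 7 = 245
  FM-4: 1 × 1 × 1 = 1
  FM-5: 7 × 2 × 5 = 70
  FM-6: 6 × 3 × 8 = 144
  FM-7: 2 × 2 × 2 = 8
  FM-8: 6 × 9 × 5 = 270
Sorted descending: 270, 245, 200, 144, 70, 18, 8, 1.
The fourth-highest RPN is 144 (FM-6).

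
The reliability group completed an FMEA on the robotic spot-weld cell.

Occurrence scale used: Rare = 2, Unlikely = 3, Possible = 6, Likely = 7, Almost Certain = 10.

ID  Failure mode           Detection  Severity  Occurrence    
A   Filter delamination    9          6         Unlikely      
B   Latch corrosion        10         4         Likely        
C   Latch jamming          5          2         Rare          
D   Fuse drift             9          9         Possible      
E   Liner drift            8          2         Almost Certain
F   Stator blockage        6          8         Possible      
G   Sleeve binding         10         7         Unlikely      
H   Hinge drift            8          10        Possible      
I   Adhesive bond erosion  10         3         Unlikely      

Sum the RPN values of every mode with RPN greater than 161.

1906

RPN = Severity × Occurrence × Detection:
  A: 6 × 3 × 9 = 162
  B: 4 × 7 × 10 = 280
  C: 2 × 2 × 5 = 20
  D: 9 × 6 × 9 = 486
  E: 2 × 10 × 8 = 160
  F: 8 × 6 × 6 = 288
  G: 7 × 3 × 10 = 210
  H: 10 × 6 × 8 = 480
  I: 3 × 3 × 10 = 90
RPN > 161: A (162), B (280), D (486), F (288), G (210), H (480).
Sum: 162 + 280 + 486 + 288 + 210 + 480 = 1906.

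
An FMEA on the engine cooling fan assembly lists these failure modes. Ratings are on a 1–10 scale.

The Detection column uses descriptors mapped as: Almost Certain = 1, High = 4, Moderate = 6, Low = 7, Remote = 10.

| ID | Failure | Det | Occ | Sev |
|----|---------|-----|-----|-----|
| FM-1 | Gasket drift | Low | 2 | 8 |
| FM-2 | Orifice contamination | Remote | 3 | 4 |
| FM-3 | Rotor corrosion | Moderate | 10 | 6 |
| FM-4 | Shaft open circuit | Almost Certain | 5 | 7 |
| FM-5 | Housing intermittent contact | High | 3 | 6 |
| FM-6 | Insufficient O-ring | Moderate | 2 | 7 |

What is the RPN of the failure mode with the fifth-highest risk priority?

RPN = Severity × Occurrence × Detection:
  FM-1: 8 × 2 × 7 = 112
  FM-2: 4 × 3 × 10 = 120
  FM-3: 6 × 10 × 6 = 360
  FM-4: 7 × 5 × 1 = 35
  FM-5: 6 × 3 × 4 = 72
  FM-6: 7 × 2 × 6 = 84
Sorted descending: 360, 120, 112, 84, 72, 35.
The fifth-highest RPN is 72 (FM-5).

72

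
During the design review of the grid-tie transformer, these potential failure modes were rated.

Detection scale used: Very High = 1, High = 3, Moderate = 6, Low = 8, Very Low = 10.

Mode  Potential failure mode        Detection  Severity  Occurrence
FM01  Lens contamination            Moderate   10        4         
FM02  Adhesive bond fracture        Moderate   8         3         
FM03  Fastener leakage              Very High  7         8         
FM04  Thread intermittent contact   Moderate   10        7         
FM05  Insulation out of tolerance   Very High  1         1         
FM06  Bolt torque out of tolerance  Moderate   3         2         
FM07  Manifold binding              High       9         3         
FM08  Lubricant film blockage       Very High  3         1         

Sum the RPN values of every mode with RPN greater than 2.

980

RPN = Severity × Occurrence × Detection:
  FM01: 10 × 4 × 6 = 240
  FM02: 8 × 3 × 6 = 144
  FM03: 7 × 8 × 1 = 56
  FM04: 10 × 7 × 6 = 420
  FM05: 1 × 1 × 1 = 1
  FM06: 3 × 2 × 6 = 36
  FM07: 9 × 3 × 3 = 81
  FM08: 3 × 1 × 1 = 3
RPN > 2: FM01 (240), FM02 (144), FM03 (56), FM04 (420), FM06 (36), FM07 (81), FM08 (3).
Sum: 240 + 144 + 56 + 420 + 36 + 81 + 3 = 980.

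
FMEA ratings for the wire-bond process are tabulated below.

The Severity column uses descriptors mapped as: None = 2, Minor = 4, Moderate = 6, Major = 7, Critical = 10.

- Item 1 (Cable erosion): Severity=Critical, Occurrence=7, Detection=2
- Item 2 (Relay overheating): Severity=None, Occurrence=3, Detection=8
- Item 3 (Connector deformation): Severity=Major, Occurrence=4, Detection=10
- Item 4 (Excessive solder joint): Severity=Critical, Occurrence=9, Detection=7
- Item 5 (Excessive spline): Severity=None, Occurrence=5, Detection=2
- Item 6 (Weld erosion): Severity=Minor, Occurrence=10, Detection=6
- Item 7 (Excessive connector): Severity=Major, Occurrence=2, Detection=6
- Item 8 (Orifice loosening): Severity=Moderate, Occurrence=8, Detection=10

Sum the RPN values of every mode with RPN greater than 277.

RPN = Severity × Occurrence × Detection:
  Item 1: 10 × 7 × 2 = 140
  Item 2: 2 × 3 × 8 = 48
  Item 3: 7 × 4 × 10 = 280
  Item 4: 10 × 9 × 7 = 630
  Item 5: 2 × 5 × 2 = 20
  Item 6: 4 × 10 × 6 = 240
  Item 7: 7 × 2 × 6 = 84
  Item 8: 6 × 8 × 10 = 480
RPN > 277: Item 3 (280), Item 4 (630), Item 8 (480).
Sum: 280 + 630 + 480 = 1390.

1390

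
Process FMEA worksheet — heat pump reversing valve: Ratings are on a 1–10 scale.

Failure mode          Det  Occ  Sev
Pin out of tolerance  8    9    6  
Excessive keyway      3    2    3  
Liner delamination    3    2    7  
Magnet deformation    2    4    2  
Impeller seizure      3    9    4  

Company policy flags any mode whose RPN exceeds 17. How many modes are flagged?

4

RPN = Severity × Occurrence × Detection:
  Pin out of tolerance: 6 × 9 × 8 = 432
  Excessive keyway: 3 × 2 × 3 = 18
  Liner delamination: 7 × 2 × 3 = 42
  Magnet deformation: 2 × 4 × 2 = 16
  Impeller seizure: 4 × 9 × 3 = 108
Modes with RPN > 17: Pin out of tolerance (432), Excessive keyway (18), Liner delamination (42), Impeller seizure (108) → 4.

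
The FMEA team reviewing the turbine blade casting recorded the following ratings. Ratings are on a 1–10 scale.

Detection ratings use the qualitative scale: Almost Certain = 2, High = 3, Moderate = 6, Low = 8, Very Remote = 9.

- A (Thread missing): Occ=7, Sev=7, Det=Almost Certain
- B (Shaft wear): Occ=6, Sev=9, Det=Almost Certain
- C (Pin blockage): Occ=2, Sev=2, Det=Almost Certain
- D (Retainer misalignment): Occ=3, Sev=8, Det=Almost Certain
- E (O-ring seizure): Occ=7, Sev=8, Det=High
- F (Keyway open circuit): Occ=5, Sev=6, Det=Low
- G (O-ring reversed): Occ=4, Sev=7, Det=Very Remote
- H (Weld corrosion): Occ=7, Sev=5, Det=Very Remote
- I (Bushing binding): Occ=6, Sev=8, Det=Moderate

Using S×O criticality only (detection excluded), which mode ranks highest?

Criticality = Severity × Occurrence:
  A: 7 × 7 = 49
  B: 9 × 6 = 54
  C: 2 × 2 = 4
  D: 8 × 3 = 24
  E: 8 × 7 = 56
  F: 6 × 5 = 30
  G: 7 × 4 = 28
  H: 5 × 7 = 35
  I: 8 × 6 = 48
Highest criticality is 56 → E.

E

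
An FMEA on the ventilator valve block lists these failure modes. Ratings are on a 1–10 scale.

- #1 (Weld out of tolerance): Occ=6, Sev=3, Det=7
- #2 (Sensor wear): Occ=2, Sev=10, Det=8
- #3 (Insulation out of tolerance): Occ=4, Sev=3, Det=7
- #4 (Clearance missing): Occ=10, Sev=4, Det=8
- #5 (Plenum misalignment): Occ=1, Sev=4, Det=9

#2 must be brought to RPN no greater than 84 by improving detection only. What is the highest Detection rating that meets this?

4

#2: S=10, O=2, D=8 → current RPN = 160.
Fixed product = 20. Need 20 × D ≤ 84, so D ≤ 84/20 = 4.20.
Maximum integer Detection rating = 4 (gives RPN 80; D=5 would give 100 > 84).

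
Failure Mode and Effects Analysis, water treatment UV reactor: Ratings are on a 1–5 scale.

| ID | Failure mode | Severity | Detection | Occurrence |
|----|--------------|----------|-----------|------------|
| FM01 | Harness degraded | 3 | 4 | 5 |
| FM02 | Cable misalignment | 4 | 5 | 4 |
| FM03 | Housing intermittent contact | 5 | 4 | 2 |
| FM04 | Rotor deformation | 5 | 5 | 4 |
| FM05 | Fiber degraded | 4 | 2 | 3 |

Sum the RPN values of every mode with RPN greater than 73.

180

RPN = Severity × Occurrence × Detection:
  FM01: 3 × 5 × 4 = 60
  FM02: 4 × 4 × 5 = 80
  FM03: 5 × 2 × 4 = 40
  FM04: 5 × 4 × 5 = 100
  FM05: 4 × 3 × 2 = 24
RPN > 73: FM02 (80), FM04 (100).
Sum: 80 + 100 = 180.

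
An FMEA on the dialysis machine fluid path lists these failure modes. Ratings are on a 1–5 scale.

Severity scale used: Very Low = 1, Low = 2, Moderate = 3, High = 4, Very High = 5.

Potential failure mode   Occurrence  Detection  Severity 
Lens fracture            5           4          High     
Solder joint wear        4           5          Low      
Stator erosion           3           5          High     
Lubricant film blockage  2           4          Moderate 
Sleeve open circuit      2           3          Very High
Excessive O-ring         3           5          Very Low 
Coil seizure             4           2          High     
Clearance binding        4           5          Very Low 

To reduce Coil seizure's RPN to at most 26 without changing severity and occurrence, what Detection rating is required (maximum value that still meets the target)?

1

Coil seizure: S=4, O=4, D=2 → current RPN = 32.
Fixed product = 16. Need 16 × D ≤ 26, so D ≤ 26/16 = 1.62.
Maximum integer Detection rating = 1 (gives RPN 16; D=2 would give 32 > 26).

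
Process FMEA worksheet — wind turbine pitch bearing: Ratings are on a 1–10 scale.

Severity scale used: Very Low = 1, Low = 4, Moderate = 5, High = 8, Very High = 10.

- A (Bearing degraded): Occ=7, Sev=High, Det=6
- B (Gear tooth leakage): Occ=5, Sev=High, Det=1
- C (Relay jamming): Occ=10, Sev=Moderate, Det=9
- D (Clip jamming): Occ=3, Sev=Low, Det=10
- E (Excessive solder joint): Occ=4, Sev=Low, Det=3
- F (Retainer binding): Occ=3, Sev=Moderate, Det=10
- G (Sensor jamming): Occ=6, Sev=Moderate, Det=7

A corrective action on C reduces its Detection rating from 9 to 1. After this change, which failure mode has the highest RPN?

A

RPN = Severity × Occurrence × Detection:
  A: 8 × 7 × 6 = 336
  B: 8 × 5 × 1 = 40
  C: 5 × 10 × 9 = 450
  D: 4 × 3 × 10 = 120
  E: 4 × 4 × 3 = 48
  F: 5 × 3 × 10 = 150
  G: 5 × 6 × 7 = 210
After action: C → 5 × 10 × 1 = 50.
Revised RPNs: A=336, G=210, F=150, D=120, C=50, E=48, B=40.
Highest is now A (336).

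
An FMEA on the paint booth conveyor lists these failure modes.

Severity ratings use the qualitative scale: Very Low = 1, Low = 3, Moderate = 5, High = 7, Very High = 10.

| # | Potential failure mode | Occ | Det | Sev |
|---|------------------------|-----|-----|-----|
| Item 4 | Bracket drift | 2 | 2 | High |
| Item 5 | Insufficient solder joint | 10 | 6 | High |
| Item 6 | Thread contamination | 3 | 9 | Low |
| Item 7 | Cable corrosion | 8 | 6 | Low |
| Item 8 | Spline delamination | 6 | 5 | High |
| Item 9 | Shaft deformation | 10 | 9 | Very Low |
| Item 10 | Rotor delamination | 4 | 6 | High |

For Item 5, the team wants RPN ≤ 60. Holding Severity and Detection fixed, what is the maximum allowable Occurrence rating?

1

Item 5: S=7, O=10, D=6 → current RPN = 420.
Fixed product = 42. Need 42 × O ≤ 60, so O ≤ 60/42 = 1.43.
Maximum integer Occurrence rating = 1 (gives RPN 42; O=2 would give 84 > 60).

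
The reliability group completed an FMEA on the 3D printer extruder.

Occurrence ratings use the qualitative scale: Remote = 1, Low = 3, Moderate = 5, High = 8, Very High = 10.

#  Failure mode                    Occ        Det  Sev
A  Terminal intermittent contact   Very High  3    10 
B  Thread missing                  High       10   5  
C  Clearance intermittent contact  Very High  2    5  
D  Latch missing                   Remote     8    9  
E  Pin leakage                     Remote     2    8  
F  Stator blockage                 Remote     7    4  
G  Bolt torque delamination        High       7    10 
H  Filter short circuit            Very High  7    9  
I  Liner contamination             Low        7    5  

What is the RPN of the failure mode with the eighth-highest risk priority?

RPN = Severity × Occurrence × Detection:
  A: 10 × 10 × 3 = 300
  B: 5 × 8 × 10 = 400
  C: 5 × 10 × 2 = 100
  D: 9 × 1 × 8 = 72
  E: 8 × 1 × 2 = 16
  F: 4 × 1 × 7 = 28
  G: 10 × 8 × 7 = 560
  H: 9 × 10 × 7 = 630
  I: 5 × 3 × 7 = 105
Sorted descending: 630, 560, 400, 300, 105, 100, 72, 28, 16.
The eighth-highest RPN is 28 (F).

28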